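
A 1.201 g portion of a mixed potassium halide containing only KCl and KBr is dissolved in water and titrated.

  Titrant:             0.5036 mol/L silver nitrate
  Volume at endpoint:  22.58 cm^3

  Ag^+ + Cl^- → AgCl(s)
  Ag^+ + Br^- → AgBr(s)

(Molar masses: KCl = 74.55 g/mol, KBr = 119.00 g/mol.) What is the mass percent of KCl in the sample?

n(AgNO3) = 0.02258 × 0.5036 = 0.01137 mol
Let x = n(KCl), y = n(KBr).
Titrant: 1x + 1y = 0.01137;  mass: 74.55x + 119.00y = 1.201
Solving, x = 3.424 × 10^-3 mol, y = 7.948 × 10^-3 mol
mass of KCl = 3.424 × 10^-3 × 74.55 = 0.2552 g
% KCl = 0.2552 / 1.201 × 100 = 21.25 %

21.25 %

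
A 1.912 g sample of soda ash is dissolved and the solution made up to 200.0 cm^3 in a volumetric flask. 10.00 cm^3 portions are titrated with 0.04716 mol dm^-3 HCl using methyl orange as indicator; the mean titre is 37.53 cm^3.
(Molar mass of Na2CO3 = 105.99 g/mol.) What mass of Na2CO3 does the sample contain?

Na2CO3 + 2 HCl → 2 NaCl + H2O + CO2
n(HCl) per titration = 0.03753 × 0.04716 = 1.770 × 10^-3 mol
From the 1:2 ratio, n(Na2CO3) in each aliquot = 1/2 × 1.770 × 10^-3 = 8.850 × 10^-4 mol
n(Na2CO3) in the whole flask = 8.850 × 10^-4 × 200.0/10.00 = 0.01770 mol
mass of Na2CO3 = 0.01770 × 105.99 = 1.876 g

1.876 g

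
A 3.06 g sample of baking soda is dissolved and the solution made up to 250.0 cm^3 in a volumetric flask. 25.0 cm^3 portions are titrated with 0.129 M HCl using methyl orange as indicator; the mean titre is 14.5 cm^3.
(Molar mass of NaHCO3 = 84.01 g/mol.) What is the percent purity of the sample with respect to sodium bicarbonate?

51.4 %

NaHCO3 + HCl → NaCl + H2O + CO2
n(HCl) per titration = 0.0145 × 0.129 = 1.87 × 10^-3 mol
n(NaHCO3) in each aliquot = 1.87 × 10^-3 mol (1:1 ratio)
n(NaHCO3) in the whole flask = 1.87 × 10^-3 × 250.0/25.0 = 0.0187 mol
mass of NaHCO3 = 0.0187 × 84.01 = 1.57 g
% NaHCO3 = 1.57 / 3.06 × 100 = 51.4 %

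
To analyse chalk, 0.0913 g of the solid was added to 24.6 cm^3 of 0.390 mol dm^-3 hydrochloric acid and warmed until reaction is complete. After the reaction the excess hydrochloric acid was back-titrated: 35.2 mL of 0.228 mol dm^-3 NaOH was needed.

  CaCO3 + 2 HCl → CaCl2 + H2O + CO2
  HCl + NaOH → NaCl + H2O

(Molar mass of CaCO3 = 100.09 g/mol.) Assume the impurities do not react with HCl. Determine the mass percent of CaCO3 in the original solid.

86.0 %

n(HCl) added = 0.0246 × 0.390 = 9.59 × 10^-3 mol
n(NaOH) used in back-titration = 0.0352 × 0.228 = 8.03 × 10^-3 mol
n(HCl) left over = 8.03 × 10^-3 mol (1:1 ratio)
n(HCl) consumed by analyte = 9.59 × 10^-3 − 8.03 × 10^-3 = 1.57 × 10^-3 mol
From the 1:2 ratio, n(CaCO3) = 1/2 × 1.57 × 10^-3 = 7.84 × 10^-4 mol
mass of CaCO3 = 7.84 × 10^-4 × 100.09 = 0.0785 g
% CaCO3 = 0.0785 / 0.0913 × 100 = 86.0 %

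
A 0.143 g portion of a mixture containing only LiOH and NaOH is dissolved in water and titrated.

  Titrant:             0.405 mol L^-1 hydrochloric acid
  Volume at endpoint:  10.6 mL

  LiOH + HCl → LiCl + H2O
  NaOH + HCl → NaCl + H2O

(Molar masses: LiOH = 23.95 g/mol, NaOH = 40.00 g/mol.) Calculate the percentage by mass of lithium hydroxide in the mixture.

n(HCl) = 0.0106 × 0.405 = 4.29 × 10^-3 mol
Let x = n(LiOH), y = n(NaOH).
Titrant: 1x + 1y = 4.29 × 10^-3;  mass: 23.95x + 40.00y = 0.143
Solving, x = 1.79 × 10^-3 mol, y = 2.50 × 10^-3 mol
mass of LiOH = 1.79 × 10^-3 × 23.95 = 0.0429 g
% LiOH = 0.0429 / 0.143 × 100 = 30.0 %

30.0 %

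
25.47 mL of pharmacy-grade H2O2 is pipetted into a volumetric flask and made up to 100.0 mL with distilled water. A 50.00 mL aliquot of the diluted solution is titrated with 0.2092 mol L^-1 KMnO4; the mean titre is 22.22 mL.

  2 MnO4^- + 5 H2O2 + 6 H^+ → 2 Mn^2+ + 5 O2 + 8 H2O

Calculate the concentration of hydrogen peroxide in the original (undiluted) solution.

n(KMnO4) = 0.02222 × 0.2092 = 4.648 × 10^-3 mol
From the 5:2 ratio, n(H2O2) in the aliquot = 5/2 × 4.648 × 10^-3 = 0.01162 mol
[H2O2]_dilute = 0.01162 / 0.05000 = 0.2324 mol/L
Dilution factor = 100.0 / 25.47 = 3.926
[H2O2]_stock = 0.2324 × 3.926 = 0.9125 mol/L

0.9125 mol/L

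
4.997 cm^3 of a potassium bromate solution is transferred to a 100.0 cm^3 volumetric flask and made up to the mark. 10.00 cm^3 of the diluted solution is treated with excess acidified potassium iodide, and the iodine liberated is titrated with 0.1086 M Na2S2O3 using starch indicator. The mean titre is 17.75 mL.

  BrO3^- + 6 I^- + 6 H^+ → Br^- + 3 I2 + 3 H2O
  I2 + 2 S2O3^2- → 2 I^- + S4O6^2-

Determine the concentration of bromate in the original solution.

n(S2O3^2-) = 0.01775 × 0.1086 = 1.928 × 10^-3 mol
n(I2) = n(S2O3^2-)/2 = 9.638 × 10^-4 mol
From the 1:3 ratio, n(BrO3^-) in the aliquot = 1/3 × 9.638 × 10^-4 = 3.213 × 10^-4 mol
[BrO3^-]_dilute = 3.213 × 10^-4 / 0.01000 = 0.03213 mol/L
[BrO3^-]_original = 0.03213 × 100.0/4.997 = 0.6429 mol/L

0.6429 M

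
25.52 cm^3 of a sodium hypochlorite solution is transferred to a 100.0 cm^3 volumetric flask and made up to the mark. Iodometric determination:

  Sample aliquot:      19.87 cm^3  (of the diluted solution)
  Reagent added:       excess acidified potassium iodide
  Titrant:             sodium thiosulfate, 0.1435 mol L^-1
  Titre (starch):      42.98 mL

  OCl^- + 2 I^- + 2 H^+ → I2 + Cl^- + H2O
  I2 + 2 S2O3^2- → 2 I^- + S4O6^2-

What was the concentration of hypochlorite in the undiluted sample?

n(S2O3^2-) = 0.04298 × 0.1435 = 6.168 × 10^-3 mol
n(I2) = n(S2O3^2-)/2 = 3.084 × 10^-3 mol
n(OCl^-) in the aliquot = 3.084 × 10^-3 mol (1:1 ratio)
[OCl^-]_dilute = 3.084 × 10^-3 / 0.01987 = 0.1552 mol/L
[OCl^-]_original = 0.1552 × 100.0/25.52 = 0.6081 mol/L

0.6081 mol/L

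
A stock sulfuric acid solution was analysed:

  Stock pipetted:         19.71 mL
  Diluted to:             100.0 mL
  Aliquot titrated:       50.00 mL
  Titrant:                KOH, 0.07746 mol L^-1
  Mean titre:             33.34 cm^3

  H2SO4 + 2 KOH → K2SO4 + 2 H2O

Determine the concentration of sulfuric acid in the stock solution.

n(KOH) = 0.03334 × 0.07746 = 2.583 × 10^-3 mol
From the 1:2 ratio, n(H2SO4) in the aliquot = 1/2 × 2.583 × 10^-3 = 1.291 × 10^-3 mol
[H2SO4]_dilute = 1.291 × 10^-3 / 0.05000 = 0.02583 mol/L
Dilution factor = 100.0 / 19.71 = 5.074
[H2SO4]_stock = 0.02583 × 5.074 = 0.1310 mol/L

0.1310 mol/L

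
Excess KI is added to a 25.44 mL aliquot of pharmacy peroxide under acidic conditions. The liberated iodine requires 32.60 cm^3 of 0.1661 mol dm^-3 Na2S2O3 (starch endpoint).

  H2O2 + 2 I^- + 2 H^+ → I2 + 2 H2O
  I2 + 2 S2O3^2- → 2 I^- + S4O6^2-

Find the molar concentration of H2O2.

0.1064 mol/L

n(S2O3^2-) = 0.03260 × 0.1661 = 5.415 × 10^-3 mol
n(I2) = n(S2O3^2-)/2 = 2.707 × 10^-3 mol
n(H2O2) in the aliquot = 2.707 × 10^-3 mol (1:1 ratio)
[H2O2] = 2.707 × 10^-3 / 0.02544 = 0.1064 mol/L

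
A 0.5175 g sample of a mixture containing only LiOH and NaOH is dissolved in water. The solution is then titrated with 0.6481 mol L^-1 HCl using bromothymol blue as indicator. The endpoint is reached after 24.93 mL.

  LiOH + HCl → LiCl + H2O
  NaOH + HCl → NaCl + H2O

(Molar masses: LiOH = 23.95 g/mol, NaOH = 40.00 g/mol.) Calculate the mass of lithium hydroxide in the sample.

0.1922 g

n(HCl) = 0.02493 × 0.6481 = 0.01616 mol
Let x = n(LiOH), y = n(NaOH).
Titrant: 1x + 1y = 0.01616;  mass: 23.95x + 40.00y = 0.5175
Solving, x = 8.024 × 10^-3 mol, y = 8.133 × 10^-3 mol
mass of LiOH = 8.024 × 10^-3 × 23.95 = 0.1922 g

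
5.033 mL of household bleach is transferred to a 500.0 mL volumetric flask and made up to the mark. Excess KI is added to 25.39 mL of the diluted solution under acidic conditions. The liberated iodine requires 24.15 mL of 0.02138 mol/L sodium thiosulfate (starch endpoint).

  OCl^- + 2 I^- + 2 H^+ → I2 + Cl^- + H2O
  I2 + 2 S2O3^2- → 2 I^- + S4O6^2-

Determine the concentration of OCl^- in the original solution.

n(S2O3^2-) = 0.02415 × 0.02138 = 5.163 × 10^-4 mol
n(I2) = n(S2O3^2-)/2 = 2.582 × 10^-4 mol
n(OCl^-) in the aliquot = 2.582 × 10^-4 mol (1:1 ratio)
[OCl^-]_dilute = 2.582 × 10^-4 / 0.02539 = 0.01017 mol/L
[OCl^-]_original = 0.01017 × 500.0/5.033 = 1.010 mol/L

1.010 mol/L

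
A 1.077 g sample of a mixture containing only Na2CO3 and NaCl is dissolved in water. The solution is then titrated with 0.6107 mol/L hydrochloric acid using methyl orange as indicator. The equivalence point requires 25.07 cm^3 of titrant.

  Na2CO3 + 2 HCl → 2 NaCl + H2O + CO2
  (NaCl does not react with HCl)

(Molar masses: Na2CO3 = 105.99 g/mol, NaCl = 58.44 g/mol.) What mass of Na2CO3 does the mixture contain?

0.8114 g

n(HCl) = 0.02507 × 0.6107 = 0.01531 mol
Let x = n(Na2CO3), y = n(NaCl).
Titrant: 2x = 0.01531;  mass: 105.99x + 58.44y = 1.077
Solving, x = 7.655 × 10^-3 mol, y = 4.545 × 10^-3 mol
mass of Na2CO3 = 7.655 × 10^-3 × 105.99 = 0.8114 g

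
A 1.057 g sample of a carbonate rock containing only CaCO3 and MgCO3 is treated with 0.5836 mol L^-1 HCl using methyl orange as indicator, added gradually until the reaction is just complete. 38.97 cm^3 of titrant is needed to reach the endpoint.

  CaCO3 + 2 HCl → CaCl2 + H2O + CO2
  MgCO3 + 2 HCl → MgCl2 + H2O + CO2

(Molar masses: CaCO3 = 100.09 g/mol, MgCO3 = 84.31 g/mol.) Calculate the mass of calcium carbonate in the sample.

0.6233 g

n(HCl) = 0.03897 × 0.5836 = 0.02274 mol
Let x = n(CaCO3), y = n(MgCO3).
Titrant: 2x + 2y = 0.02274;  mass: 100.09x + 84.31y = 1.057
Solving, x = 6.228 × 10^-3 mol, y = 5.144 × 10^-3 mol
mass of CaCO3 = 6.228 × 10^-3 × 100.09 = 0.6233 g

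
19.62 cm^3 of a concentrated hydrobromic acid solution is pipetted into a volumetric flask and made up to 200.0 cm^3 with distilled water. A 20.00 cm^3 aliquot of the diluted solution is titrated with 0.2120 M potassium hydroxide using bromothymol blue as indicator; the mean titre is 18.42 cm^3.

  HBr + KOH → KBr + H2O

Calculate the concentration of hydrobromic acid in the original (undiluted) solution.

1.990 M

n(KOH) = 0.01842 × 0.2120 = 3.905 × 10^-3 mol
n(HBr) in the aliquot = 3.905 × 10^-3 mol (1:1 ratio)
[HBr]_dilute = 3.905 × 10^-3 / 0.02000 = 0.1953 mol/L
Dilution factor = 200.0 / 19.62 = 10.19
[HBr]_stock = 0.1953 × 10.19 = 1.990 mol/L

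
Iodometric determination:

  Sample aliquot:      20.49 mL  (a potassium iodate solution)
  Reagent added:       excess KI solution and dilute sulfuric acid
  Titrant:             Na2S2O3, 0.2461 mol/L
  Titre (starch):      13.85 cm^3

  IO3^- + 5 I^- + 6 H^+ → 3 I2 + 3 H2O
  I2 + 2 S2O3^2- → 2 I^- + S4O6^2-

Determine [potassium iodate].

0.02772 mol/L

n(S2O3^2-) = 0.01385 × 0.2461 = 3.408 × 10^-3 mol
n(I2) = n(S2O3^2-)/2 = 1.704 × 10^-3 mol
From the 1:3 ratio, n(IO3^-) in the aliquot = 1/3 × 1.704 × 10^-3 = 5.681 × 10^-4 mol
[IO3^-] = 5.681 × 10^-4 / 0.02049 = 0.02772 mol/L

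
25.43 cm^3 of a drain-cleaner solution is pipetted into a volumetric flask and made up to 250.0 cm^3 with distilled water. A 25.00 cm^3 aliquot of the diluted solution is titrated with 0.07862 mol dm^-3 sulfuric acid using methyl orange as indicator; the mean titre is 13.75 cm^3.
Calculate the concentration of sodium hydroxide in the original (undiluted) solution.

0.8502 mol/L

2 NaOH + H2SO4 → Na2SO4 + 2 H2O
n(H2SO4) = 0.01375 × 0.07862 = 1.081 × 10^-3 mol
From the 2:1 ratio, n(NaOH) in the aliquot = 2/1 × 1.081 × 10^-3 = 2.162 × 10^-3 mol
[NaOH]_dilute = 2.162 × 10^-3 / 0.02500 = 0.08648 mol/L
Dilution factor = 250.0 / 25.43 = 9.831
[NaOH]_stock = 0.08648 × 9.831 = 0.8502 mol/L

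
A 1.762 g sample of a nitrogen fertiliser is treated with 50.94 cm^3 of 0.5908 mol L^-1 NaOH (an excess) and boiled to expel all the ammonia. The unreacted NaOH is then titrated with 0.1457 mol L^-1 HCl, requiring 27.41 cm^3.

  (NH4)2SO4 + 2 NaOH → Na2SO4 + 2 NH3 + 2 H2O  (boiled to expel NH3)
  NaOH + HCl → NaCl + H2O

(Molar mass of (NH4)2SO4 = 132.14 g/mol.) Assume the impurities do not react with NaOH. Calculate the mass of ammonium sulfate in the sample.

1.725 g

n(NaOH) added = 0.05094 × 0.5908 = 0.03010 mol
n(HCl) used in back-titration = 0.02741 × 0.1457 = 3.994 × 10^-3 mol
n(NaOH) left over = 3.994 × 10^-3 mol (1:1 ratio)
n(NaOH) consumed by analyte = 0.03010 − 3.994 × 10^-3 = 0.02610 mol
From the 1:2 ratio, n((NH4)2SO4) = 1/2 × 0.02610 = 0.01305 mol
mass of (NH4)2SO4 = 0.01305 × 132.14 = 1.725 g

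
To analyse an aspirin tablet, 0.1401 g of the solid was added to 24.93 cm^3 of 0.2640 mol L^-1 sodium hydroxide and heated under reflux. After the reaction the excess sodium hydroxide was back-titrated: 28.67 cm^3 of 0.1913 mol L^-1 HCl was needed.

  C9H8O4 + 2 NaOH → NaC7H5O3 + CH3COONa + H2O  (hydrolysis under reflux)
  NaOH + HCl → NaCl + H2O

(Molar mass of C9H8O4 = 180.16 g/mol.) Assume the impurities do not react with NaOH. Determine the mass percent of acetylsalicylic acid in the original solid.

n(NaOH) added = 0.02493 × 0.2640 = 6.582 × 10^-3 mol
n(HCl) used in back-titration = 0.02867 × 0.1913 = 5.485 × 10^-3 mol
n(NaOH) left over = 5.485 × 10^-3 mol (1:1 ratio)
n(NaOH) consumed by analyte = 6.582 × 10^-3 − 5.485 × 10^-3 = 1.097 × 10^-3 mol
From the 1:2 ratio, n(C9H8O4) = 1/2 × 1.097 × 10^-3 = 5.485 × 10^-4 mol
mass of C9H8O4 = 5.485 × 10^-4 × 180.16 = 0.09881 g
% C9H8O4 = 0.09881 / 0.1401 × 100 = 70.53 %

70.53 %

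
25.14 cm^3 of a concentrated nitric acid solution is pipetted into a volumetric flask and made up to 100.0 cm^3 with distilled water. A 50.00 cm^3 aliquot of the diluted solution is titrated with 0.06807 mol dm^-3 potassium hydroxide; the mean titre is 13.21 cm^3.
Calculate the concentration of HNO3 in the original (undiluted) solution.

HNO3 + KOH → KNO3 + H2O
n(KOH) = 0.01321 × 0.06807 = 8.992 × 10^-4 mol
n(HNO3) in the aliquot = 8.992 × 10^-4 mol (1:1 ratio)
[HNO3]_dilute = 8.992 × 10^-4 / 0.05000 = 0.01798 mol/L
Dilution factor = 100.0 / 25.14 = 3.978
[HNO3]_stock = 0.01798 × 3.978 = 0.07154 mol/L

0.07154 mol/L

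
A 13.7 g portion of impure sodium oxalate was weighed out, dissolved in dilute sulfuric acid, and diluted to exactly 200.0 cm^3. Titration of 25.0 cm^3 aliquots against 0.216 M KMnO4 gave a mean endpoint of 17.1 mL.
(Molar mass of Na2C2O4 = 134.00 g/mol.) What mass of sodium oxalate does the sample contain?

9.90 g

2 MnO4^- + 5 C2O4^2- + 16 H^+ → 2 Mn^2+ + 10 CO2 + 8 H2O
n(KMnO4) per titration = 0.0171 × 0.216 = 3.69 × 10^-3 mol
From the 5:2 ratio, n(Na2C2O4) in each aliquot = 5/2 × 3.69 × 10^-3 = 9.23 × 10^-3 mol
n(Na2C2O4) in the whole flask = 9.23 × 10^-3 × 200.0/25.0 = 0.0739 mol
mass of Na2C2O4 = 0.0739 × 134.00 = 9.90 g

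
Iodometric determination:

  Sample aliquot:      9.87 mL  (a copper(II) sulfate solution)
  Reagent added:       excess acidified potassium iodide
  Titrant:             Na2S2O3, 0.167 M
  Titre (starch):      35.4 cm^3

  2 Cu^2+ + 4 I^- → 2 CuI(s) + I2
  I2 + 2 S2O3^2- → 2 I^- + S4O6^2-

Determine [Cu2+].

0.599 M

n(S2O3^2-) = 0.0354 × 0.167 = 5.91 × 10^-3 mol
n(I2) = n(S2O3^2-)/2 = 2.96 × 10^-3 mol
From the 2:1 ratio, n(Cu2+) in the aliquot = 2/1 × 2.96 × 10^-3 = 5.91 × 10^-3 mol
[Cu2+] = 5.91 × 10^-3 / 0.00987 = 0.599 mol/L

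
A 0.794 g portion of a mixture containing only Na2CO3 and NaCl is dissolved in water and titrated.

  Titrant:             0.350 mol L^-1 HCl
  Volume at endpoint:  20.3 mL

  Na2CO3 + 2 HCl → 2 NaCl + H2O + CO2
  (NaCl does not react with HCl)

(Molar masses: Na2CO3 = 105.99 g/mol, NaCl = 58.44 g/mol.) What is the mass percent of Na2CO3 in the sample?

n(HCl) = 0.0203 × 0.350 = 7.10 × 10^-3 mol
Let x = n(Na2CO3), y = n(NaCl).
Titrant: 2x = 7.10 × 10^-3;  mass: 105.99x + 58.44y = 0.794
Solving, x = 3.55 × 10^-3 mol, y = 7.14 × 10^-3 mol
mass of Na2CO3 = 3.55 × 10^-3 × 105.99 = 0.377 g
% Na2CO3 = 0.377 / 0.794 × 100 = 47.4 %

47.4 %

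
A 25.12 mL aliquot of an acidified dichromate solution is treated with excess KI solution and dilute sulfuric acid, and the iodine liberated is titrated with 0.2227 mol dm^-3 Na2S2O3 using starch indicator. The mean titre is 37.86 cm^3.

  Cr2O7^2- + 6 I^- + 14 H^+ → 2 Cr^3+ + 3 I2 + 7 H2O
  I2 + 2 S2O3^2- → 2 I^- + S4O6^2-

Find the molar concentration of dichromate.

0.05594 mol/L

n(S2O3^2-) = 0.03786 × 0.2227 = 8.431 × 10^-3 mol
n(I2) = n(S2O3^2-)/2 = 4.216 × 10^-3 mol
From the 1:3 ratio, n(Cr2O7^2-) in the aliquot = 1/3 × 4.216 × 10^-3 = 1.405 × 10^-3 mol
[Cr2O7^2-] = 1.405 × 10^-3 / 0.02512 = 0.05594 mol/L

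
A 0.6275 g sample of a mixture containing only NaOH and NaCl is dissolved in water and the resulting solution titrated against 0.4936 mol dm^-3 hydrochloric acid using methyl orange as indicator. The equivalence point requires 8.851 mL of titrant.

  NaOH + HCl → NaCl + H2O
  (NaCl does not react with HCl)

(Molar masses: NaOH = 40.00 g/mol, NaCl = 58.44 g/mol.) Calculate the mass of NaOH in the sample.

0.1748 g

n(HCl) = 0.008851 × 0.4936 = 4.369 × 10^-3 mol
Let x = n(NaOH), y = n(NaCl).
Titrant: 1x = 4.369 × 10^-3;  mass: 40.00x + 58.44y = 0.6275
Solving, x = 4.369 × 10^-3 mol, y = 7.747 × 10^-3 mol
mass of NaOH = 4.369 × 10^-3 × 40.00 = 0.1748 g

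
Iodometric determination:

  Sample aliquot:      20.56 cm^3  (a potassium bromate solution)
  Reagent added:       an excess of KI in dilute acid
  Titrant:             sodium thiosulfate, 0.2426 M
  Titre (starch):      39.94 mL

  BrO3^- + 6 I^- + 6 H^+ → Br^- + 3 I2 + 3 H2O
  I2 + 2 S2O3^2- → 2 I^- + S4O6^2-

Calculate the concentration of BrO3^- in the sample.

0.07855 M

n(S2O3^2-) = 0.03994 × 0.2426 = 9.689 × 10^-3 mol
n(I2) = n(S2O3^2-)/2 = 4.845 × 10^-3 mol
From the 1:3 ratio, n(BrO3^-) in the aliquot = 1/3 × 4.845 × 10^-3 = 1.615 × 10^-3 mol
[BrO3^-] = 1.615 × 10^-3 / 0.02056 = 0.07855 mol/L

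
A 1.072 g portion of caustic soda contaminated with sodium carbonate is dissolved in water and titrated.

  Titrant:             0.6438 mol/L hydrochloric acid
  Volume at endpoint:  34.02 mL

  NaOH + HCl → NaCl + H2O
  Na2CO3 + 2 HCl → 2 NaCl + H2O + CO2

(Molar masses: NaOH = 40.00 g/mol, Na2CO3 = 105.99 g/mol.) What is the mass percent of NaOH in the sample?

25.47 %

n(HCl) = 0.03402 × 0.6438 = 0.02190 mol
Let x = n(NaOH), y = n(Na2CO3).
Titrant: 1x + 2y = 0.02190;  mass: 40.00x + 105.99y = 1.072
Solving, x = 6.826 × 10^-3 mol, y = 7.538 × 10^-3 mol
mass of NaOH = 6.826 × 10^-3 × 40.00 = 0.2730 g
% NaOH = 0.2730 / 1.072 × 100 = 25.47 %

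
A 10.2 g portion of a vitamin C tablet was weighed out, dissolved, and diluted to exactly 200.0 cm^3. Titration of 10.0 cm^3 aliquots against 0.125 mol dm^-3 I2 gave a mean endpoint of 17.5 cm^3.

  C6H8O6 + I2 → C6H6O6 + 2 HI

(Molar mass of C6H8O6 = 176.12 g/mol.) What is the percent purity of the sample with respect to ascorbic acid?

n(I2) per titration = 0.0175 × 0.125 = 2.19 × 10^-3 mol
n(C6H8O6) in each aliquot = 2.19 × 10^-3 mol (1:1 ratio)
n(C6H8O6) in the whole flask = 2.19 × 10^-3 × 200.0/10.0 = 0.0438 mol
mass of C6H8O6 = 0.0438 × 176.12 = 7.71 g
% C6H8O6 = 7.71 / 10.2 × 100 = 75.5 %

75.5 %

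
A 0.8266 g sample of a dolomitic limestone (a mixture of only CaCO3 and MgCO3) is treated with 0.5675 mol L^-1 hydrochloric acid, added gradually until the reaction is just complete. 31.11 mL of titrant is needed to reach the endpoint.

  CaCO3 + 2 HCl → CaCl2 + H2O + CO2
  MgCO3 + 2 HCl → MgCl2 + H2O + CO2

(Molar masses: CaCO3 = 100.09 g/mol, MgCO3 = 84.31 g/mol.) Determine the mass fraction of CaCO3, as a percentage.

63.20 %

n(HCl) = 0.03111 × 0.5675 = 0.01765 mol
Let x = n(CaCO3), y = n(MgCO3).
Titrant: 2x + 2y = 0.01765;  mass: 100.09x + 84.31y = 0.8266
Solving, x = 5.219 × 10^-3 mol, y = 3.608 × 10^-3 mol
mass of CaCO3 = 5.219 × 10^-3 × 100.09 = 0.5224 g
% CaCO3 = 0.5224 / 0.8266 × 100 = 63.20 %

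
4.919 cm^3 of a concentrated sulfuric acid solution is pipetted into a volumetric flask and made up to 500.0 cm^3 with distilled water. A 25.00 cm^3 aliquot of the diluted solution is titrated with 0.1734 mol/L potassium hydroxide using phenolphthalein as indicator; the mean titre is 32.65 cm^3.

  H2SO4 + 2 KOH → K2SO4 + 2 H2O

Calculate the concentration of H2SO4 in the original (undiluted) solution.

11.51 mol/L

n(KOH) = 0.03265 × 0.1734 = 5.662 × 10^-3 mol
From the 1:2 ratio, n(H2SO4) in the aliquot = 1/2 × 5.662 × 10^-3 = 2.831 × 10^-3 mol
[H2SO4]_dilute = 2.831 × 10^-3 / 0.02500 = 0.1132 mol/L
Dilution factor = 500.0 / 4.919 = 101.6
[H2SO4]_stock = 0.1132 × 101.6 = 11.51 mol/L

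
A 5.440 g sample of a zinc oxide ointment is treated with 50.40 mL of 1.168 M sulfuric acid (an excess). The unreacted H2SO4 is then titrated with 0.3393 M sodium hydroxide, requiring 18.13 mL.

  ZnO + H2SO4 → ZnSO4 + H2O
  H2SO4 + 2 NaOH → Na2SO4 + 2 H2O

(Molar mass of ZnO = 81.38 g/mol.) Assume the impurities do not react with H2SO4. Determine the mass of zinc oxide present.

4.540 g

n(H2SO4) added = 0.05040 × 1.168 = 0.05887 mol
n(NaOH) used in back-titration = 0.01813 × 0.3393 = 6.152 × 10^-3 mol
From the 1:2 ratio, n(H2SO4) left over = 1/2 × 6.152 × 10^-3 = 3.076 × 10^-3 mol
n(H2SO4) consumed by analyte = 0.05887 − 3.076 × 10^-3 = 0.05579 mol
n(ZnO) = 0.05579 mol (1:1 ratio)
mass of ZnO = 0.05579 × 81.38 = 4.540 g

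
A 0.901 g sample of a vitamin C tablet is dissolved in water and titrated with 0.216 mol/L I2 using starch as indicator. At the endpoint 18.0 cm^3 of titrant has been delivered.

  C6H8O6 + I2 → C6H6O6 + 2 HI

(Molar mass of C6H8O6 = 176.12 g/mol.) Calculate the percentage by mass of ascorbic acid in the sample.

n(I2) = 0.0180 L × 0.216 mol/L = 3.89 × 10^-3 mol
n(C6H8O6) = 3.89 × 10^-3 mol (1:1 ratio)
mass of C6H8O6 = 3.89 × 10^-3 × 176.12 g/mol = 0.685 g
% C6H8O6 = 0.685 / 0.901 × 100 = 76.0 %

76.0 %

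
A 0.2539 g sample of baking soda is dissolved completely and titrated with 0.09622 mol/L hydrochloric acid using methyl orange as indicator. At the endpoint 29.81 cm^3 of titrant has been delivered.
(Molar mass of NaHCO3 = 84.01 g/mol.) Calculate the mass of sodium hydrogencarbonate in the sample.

0.2410 g

NaHCO3 + HCl → NaCl + H2O + CO2
n(HCl) = 0.02981 L × 0.09622 mol/L = 2.868 × 10^-3 mol
n(NaHCO3) = 2.868 × 10^-3 mol (1:1 ratio)
mass of NaHCO3 = 2.868 × 10^-3 × 84.01 g/mol = 0.2410 g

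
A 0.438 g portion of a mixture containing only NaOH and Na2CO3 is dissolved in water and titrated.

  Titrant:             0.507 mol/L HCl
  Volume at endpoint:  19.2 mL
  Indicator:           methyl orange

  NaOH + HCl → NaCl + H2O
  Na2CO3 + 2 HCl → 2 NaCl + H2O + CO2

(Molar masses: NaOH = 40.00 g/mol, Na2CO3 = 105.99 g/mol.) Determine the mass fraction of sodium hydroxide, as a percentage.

n(HCl) = 0.0192 × 0.507 = 9.73 × 10^-3 mol
Let x = n(NaOH), y = n(Na2CO3).
Titrant: 1x + 2y = 9.73 × 10^-3;  mass: 40.00x + 105.99y = 0.438
Solving, x = 5.99 × 10^-3 mol, y = 1.87 × 10^-3 mol
mass of NaOH = 5.99 × 10^-3 × 40.00 = 0.240 g
% NaOH = 0.240 / 0.438 × 100 = 54.7 %

54.7 %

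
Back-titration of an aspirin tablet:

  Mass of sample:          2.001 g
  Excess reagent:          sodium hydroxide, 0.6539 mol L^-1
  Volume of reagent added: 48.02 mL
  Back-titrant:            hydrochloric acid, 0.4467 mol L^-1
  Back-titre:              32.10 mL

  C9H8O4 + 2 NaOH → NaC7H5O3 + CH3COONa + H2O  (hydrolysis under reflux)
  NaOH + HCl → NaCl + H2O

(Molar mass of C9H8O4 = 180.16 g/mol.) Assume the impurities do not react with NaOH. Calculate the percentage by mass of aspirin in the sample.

76.81 %

n(NaOH) added = 0.04802 × 0.6539 = 0.03140 mol
n(HCl) used in back-titration = 0.03210 × 0.4467 = 0.01434 mol
n(NaOH) left over = 0.01434 mol (1:1 ratio)
n(NaOH) consumed by analyte = 0.03140 − 0.01434 = 0.01706 mol
From the 1:2 ratio, n(C9H8O4) = 1/2 × 0.01706 = 8.531 × 10^-3 mol
mass of C9H8O4 = 8.531 × 10^-3 × 180.16 = 1.537 g
% C9H8O4 = 1.537 / 2.001 × 100 = 76.81 %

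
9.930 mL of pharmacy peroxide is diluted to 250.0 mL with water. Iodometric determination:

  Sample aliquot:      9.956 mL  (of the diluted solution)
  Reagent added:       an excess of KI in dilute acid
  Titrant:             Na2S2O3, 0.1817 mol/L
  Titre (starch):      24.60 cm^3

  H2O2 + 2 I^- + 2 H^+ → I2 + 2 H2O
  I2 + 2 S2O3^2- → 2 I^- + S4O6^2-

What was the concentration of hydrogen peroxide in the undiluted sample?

5.652 mol/L

n(S2O3^2-) = 0.02460 × 0.1817 = 4.470 × 10^-3 mol
n(I2) = n(S2O3^2-)/2 = 2.235 × 10^-3 mol
n(H2O2) in the aliquot = 2.235 × 10^-3 mol (1:1 ratio)
[H2O2]_dilute = 2.235 × 10^-3 / 0.009956 = 0.2245 mol/L
[H2O2]_original = 0.2245 × 250.0/9.930 = 5.652 mol/L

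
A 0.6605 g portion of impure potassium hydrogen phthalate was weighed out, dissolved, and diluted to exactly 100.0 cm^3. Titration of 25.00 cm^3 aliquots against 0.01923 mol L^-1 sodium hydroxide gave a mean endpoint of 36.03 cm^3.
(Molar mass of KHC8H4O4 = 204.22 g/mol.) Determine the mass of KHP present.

0.5660 g

KHC8H4O4 + NaOH → KNaC8H4O4 + H2O
n(NaOH) per titration = 0.03603 × 0.01923 = 6.929 × 10^-4 mol
n(KHC8H4O4) in each aliquot = 6.929 × 10^-4 mol (1:1 ratio)
n(KHC8H4O4) in the whole flask = 6.929 × 10^-4 × 100.0/25.00 = 2.771 × 10^-3 mol
mass of KHC8H4O4 = 2.771 × 10^-3 × 204.22 = 0.5660 g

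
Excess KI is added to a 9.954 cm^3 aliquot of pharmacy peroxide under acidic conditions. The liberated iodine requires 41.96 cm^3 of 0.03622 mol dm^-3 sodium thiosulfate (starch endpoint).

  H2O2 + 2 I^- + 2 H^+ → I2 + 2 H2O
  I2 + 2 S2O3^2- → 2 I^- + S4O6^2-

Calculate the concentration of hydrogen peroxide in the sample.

0.07634 mol/L

n(S2O3^2-) = 0.04196 × 0.03622 = 1.520 × 10^-3 mol
n(I2) = n(S2O3^2-)/2 = 7.599 × 10^-4 mol
n(H2O2) in the aliquot = 7.599 × 10^-4 mol (1:1 ratio)
[H2O2] = 7.599 × 10^-4 / 0.009954 = 0.07634 mol/L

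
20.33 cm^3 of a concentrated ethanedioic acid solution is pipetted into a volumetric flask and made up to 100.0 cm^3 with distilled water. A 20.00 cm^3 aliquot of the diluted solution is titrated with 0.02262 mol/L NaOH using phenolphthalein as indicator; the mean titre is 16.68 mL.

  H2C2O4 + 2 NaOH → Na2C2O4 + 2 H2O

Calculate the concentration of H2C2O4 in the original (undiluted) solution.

0.04640 mol/L

n(NaOH) = 0.01668 × 0.02262 = 3.773 × 10^-4 mol
From the 1:2 ratio, n(H2C2O4) in the aliquot = 1/2 × 3.773 × 10^-4 = 1.887 × 10^-4 mol
[H2C2O4]_dilute = 1.887 × 10^-4 / 0.02000 = 0.009433 mol/L
Dilution factor = 100.0 / 20.33 = 4.919
[H2C2O4]_stock = 0.009433 × 4.919 = 0.04640 mol/L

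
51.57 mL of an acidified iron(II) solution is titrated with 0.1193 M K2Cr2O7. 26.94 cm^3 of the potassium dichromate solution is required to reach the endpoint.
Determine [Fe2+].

Cr2O7^2- + 6 Fe^2+ + 14 H^+ → 2 Cr^3+ + 6 Fe^3+ + 7 H2O
n(K2Cr2O7) = 0.02694 L × 0.1193 mol/L = 3.214 × 10^-3 mol
From the 6:1 mole ratio, n(Fe2+) = 6/1 × 3.214 × 10^-3 = 0.01928 mol
[Fe2+] = 0.01928 mol / 0.05157 L = 0.3739 mol/L

0.3739 M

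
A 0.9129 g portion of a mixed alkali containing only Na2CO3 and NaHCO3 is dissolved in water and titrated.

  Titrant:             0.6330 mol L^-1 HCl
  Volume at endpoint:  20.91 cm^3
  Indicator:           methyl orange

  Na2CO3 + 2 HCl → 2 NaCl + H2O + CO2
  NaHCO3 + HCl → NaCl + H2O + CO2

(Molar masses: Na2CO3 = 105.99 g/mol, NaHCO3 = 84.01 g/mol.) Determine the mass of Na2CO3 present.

0.3401 g

n(HCl) = 0.02091 × 0.6330 = 0.01324 mol
Let x = n(Na2CO3), y = n(NaHCO3).
Titrant: 2x + 1y = 0.01324;  mass: 105.99x + 84.01y = 0.9129
Solving, x = 3.209 × 10^-3 mol, y = 6.818 × 10^-3 mol
mass of Na2CO3 = 3.209 × 10^-3 × 105.99 = 0.3401 g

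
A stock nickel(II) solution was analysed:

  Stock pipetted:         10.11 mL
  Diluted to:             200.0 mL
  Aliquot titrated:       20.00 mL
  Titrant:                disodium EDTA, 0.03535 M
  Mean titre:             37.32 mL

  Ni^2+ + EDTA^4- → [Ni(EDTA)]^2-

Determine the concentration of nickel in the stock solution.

n(EDTA) = 0.03732 × 0.03535 = 1.319 × 10^-3 mol
n(Ni2+) in the aliquot = 1.319 × 10^-3 mol (1:1 ratio)
[Ni2+]_dilute = 1.319 × 10^-3 / 0.02000 = 0.06596 mol/L
Dilution factor = 200.0 / 10.11 = 19.78
[Ni2+]_stock = 0.06596 × 19.78 = 1.305 mol/L

1.305 M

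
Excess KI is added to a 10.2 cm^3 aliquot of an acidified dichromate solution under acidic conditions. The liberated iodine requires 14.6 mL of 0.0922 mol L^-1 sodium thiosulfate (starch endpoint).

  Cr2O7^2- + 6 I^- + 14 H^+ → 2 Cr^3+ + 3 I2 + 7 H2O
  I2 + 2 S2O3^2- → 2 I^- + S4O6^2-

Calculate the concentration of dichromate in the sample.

0.0220 mol/L

n(S2O3^2-) = 0.0146 × 0.0922 = 1.35 × 10^-3 mol
n(I2) = n(S2O3^2-)/2 = 6.73 × 10^-4 mol
From the 1:3 ratio, n(Cr2O7^2-) in the aliquot = 1/3 × 6.73 × 10^-4 = 2.24 × 10^-4 mol
[Cr2O7^2-] = 2.24 × 10^-4 / 0.0102 = 0.0220 mol/L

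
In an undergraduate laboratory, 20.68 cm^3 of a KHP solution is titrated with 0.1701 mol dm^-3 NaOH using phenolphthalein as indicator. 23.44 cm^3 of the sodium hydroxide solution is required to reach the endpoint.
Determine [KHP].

KHC8H4O4 + NaOH → KNaC8H4O4 + H2O
n(NaOH) = 0.02344 L × 0.1701 mol/L = 3.987 × 10^-3 mol
n(KHC8H4O4) = 3.987 × 10^-3 mol (1:1 mole ratio)
[KHC8H4O4] = 3.987 × 10^-3 mol / 0.02068 L = 0.1928 mol/L

0.1928 mol/L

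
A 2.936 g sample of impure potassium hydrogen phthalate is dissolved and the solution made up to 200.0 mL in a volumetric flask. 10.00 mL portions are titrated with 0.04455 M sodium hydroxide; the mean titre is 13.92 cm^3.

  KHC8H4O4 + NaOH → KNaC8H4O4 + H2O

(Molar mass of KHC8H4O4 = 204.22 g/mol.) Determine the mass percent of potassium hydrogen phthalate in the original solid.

n(NaOH) per titration = 0.01392 × 0.04455 = 6.201 × 10^-4 mol
n(KHC8H4O4) in each aliquot = 6.201 × 10^-4 mol (1:1 ratio)
n(KHC8H4O4) in the whole flask = 6.201 × 10^-4 × 200.0/10.00 = 0.01240 mol
mass of KHC8H4O4 = 0.01240 × 204.22 = 2.533 g
% KHC8H4O4 = 2.533 / 2.936 × 100 = 86.27 %

86.27 %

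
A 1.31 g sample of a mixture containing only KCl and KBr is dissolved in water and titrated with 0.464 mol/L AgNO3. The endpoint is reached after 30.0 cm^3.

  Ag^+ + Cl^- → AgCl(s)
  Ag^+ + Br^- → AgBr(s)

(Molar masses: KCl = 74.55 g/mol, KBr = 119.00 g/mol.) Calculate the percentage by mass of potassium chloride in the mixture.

44.4 %

n(AgNO3) = 0.0300 × 0.464 = 0.0139 mol
Let x = n(KCl), y = n(KBr).
Titrant: 1x + 1y = 0.0139;  mass: 74.55x + 119.00y = 1.31
Solving, x = 7.79 × 10^-3 mol, y = 6.13 × 10^-3 mol
mass of KCl = 7.79 × 10^-3 × 74.55 = 0.581 g
% KCl = 0.581 / 1.31 × 100 = 44.4 %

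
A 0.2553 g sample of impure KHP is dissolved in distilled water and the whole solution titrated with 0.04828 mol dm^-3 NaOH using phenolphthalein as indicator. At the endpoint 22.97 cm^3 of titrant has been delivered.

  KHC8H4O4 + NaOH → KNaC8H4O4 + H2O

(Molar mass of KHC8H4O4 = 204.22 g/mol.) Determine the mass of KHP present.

0.2265 g

n(NaOH) = 0.02297 L × 0.04828 mol/L = 1.109 × 10^-3 mol
n(KHC8H4O4) = 1.109 × 10^-3 mol (1:1 ratio)
mass of KHC8H4O4 = 1.109 × 10^-3 × 204.22 g/mol = 0.2265 g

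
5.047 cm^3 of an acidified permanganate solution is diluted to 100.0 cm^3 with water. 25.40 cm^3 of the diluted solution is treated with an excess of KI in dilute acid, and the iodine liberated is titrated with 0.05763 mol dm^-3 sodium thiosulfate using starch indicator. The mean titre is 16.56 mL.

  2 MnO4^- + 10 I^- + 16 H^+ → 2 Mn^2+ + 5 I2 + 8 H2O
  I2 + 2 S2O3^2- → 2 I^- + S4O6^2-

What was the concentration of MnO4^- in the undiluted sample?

0.1489 mol/L

n(S2O3^2-) = 0.01656 × 0.05763 = 9.544 × 10^-4 mol
n(I2) = n(S2O3^2-)/2 = 4.772 × 10^-4 mol
From the 2:5 ratio, n(MnO4^-) in the aliquot = 2/5 × 4.772 × 10^-4 = 1.909 × 10^-4 mol
[MnO4^-]_dilute = 1.909 × 10^-4 / 0.02540 = 0.007515 mol/L
[MnO4^-]_original = 0.007515 × 100.0/5.047 = 0.1489 mol/L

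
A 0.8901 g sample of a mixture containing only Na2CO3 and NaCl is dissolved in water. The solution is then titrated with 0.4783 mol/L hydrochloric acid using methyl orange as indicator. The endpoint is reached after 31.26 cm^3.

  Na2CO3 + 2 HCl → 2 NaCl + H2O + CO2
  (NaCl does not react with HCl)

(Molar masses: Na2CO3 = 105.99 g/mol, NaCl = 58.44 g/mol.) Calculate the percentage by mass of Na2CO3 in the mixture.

89.02 %

n(HCl) = 0.03126 × 0.4783 = 0.01495 mol
Let x = n(Na2CO3), y = n(NaCl).
Titrant: 2x = 0.01495;  mass: 105.99x + 58.44y = 0.8901
Solving, x = 7.476 × 10^-3 mol, y = 1.672 × 10^-3 mol
mass of Na2CO3 = 7.476 × 10^-3 × 105.99 = 0.7924 g
% Na2CO3 = 0.7924 / 0.8901 × 100 = 89.02 %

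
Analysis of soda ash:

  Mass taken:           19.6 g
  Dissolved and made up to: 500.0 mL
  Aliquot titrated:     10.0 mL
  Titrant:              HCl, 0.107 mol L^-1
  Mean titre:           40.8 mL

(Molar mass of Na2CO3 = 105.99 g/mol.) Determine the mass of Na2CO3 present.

11.6 g

Na2CO3 + 2 HCl → 2 NaCl + H2O + CO2
n(HCl) per titration = 0.0408 × 0.107 = 4.37 × 10^-3 mol
From the 1:2 ratio, n(Na2CO3) in each aliquot = 1/2 × 4.37 × 10^-3 = 2.18 × 10^-3 mol
n(Na2CO3) in the whole flask = 2.18 × 10^-3 × 500.0/10.0 = 0.109 mol
mass of Na2CO3 = 0.109 × 105.99 = 11.6 g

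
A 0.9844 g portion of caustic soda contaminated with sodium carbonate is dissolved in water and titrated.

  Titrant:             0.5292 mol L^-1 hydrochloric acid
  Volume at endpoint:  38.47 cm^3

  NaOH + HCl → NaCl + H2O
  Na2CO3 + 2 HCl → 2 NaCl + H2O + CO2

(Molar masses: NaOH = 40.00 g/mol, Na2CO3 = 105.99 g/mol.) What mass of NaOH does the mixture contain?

0.2908 g

n(HCl) = 0.03847 × 0.5292 = 0.02036 mol
Let x = n(NaOH), y = n(Na2CO3).
Titrant: 1x + 2y = 0.02036;  mass: 40.00x + 105.99y = 0.9844
Solving, x = 7.271 × 10^-3 mol, y = 6.544 × 10^-3 mol
mass of NaOH = 7.271 × 10^-3 × 40.00 = 0.2908 g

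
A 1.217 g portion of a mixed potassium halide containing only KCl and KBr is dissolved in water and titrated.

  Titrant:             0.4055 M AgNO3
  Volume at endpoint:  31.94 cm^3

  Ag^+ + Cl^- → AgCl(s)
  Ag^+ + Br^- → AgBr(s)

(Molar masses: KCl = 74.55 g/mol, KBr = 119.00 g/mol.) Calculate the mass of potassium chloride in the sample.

n(AgNO3) = 0.03194 × 0.4055 = 0.01295 mol
Let x = n(KCl), y = n(KBr).
Titrant: 1x + 1y = 0.01295;  mass: 74.55x + 119.00y = 1.217
Solving, x = 7.295 × 10^-3 mol, y = 5.657 × 10^-3 mol
mass of KCl = 7.295 × 10^-3 × 74.55 = 0.5438 g

0.5438 g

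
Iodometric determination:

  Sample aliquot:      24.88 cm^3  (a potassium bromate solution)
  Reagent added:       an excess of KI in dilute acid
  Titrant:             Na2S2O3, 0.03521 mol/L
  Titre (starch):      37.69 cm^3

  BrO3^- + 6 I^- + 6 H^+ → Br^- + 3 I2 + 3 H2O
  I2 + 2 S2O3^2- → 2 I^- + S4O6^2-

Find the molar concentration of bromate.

n(S2O3^2-) = 0.03769 × 0.03521 = 1.327 × 10^-3 mol
n(I2) = n(S2O3^2-)/2 = 6.635 × 10^-4 mol
From the 1:3 ratio, n(BrO3^-) in the aliquot = 1/3 × 6.635 × 10^-4 = 2.212 × 10^-4 mol
[BrO3^-] = 2.212 × 10^-4 / 0.02488 = 0.008890 mol/L

0.008890 mol/L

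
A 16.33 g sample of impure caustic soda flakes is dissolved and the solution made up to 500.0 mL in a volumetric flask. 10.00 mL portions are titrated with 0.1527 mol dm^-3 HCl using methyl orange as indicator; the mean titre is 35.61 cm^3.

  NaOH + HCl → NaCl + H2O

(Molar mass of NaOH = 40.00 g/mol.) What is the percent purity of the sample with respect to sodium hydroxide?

66.60 %

n(HCl) per titration = 0.03561 × 0.1527 = 5.438 × 10^-3 mol
n(NaOH) in each aliquot = 5.438 × 10^-3 mol (1:1 ratio)
n(NaOH) in the whole flask = 5.438 × 10^-3 × 500.0/10.00 = 0.2719 mol
mass of NaOH = 0.2719 × 40.00 = 10.88 g
% NaOH = 10.88 / 16.33 × 100 = 66.60 %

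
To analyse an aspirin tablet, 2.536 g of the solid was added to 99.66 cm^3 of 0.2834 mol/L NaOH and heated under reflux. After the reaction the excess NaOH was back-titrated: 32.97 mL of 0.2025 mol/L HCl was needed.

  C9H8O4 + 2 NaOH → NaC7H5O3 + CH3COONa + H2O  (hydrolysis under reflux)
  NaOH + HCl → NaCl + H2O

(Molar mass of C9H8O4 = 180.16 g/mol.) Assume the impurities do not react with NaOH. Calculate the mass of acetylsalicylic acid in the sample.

n(NaOH) added = 0.09966 × 0.2834 = 0.02824 mol
n(HCl) used in back-titration = 0.03297 × 0.2025 = 6.676 × 10^-3 mol
n(NaOH) left over = 6.676 × 10^-3 mol (1:1 ratio)
n(NaOH) consumed by analyte = 0.02824 − 6.676 × 10^-3 = 0.02157 mol
From the 1:2 ratio, n(C9H8O4) = 1/2 × 0.02157 = 0.01078 mol
mass of C9H8O4 = 0.01078 × 180.16 = 1.943 g

1.943 g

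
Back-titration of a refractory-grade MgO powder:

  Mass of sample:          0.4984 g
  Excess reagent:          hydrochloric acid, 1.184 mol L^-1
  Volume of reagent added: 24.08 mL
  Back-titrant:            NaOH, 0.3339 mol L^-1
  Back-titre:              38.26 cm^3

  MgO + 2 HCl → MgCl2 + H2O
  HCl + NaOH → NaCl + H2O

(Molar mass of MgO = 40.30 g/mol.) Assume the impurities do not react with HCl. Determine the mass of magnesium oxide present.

0.3171 g

n(HCl) added = 0.02408 × 1.184 = 0.02851 mol
n(NaOH) used in back-titration = 0.03826 × 0.3339 = 0.01278 mol
n(HCl) left over = 0.01278 mol (1:1 ratio)
n(HCl) consumed by analyte = 0.02851 − 0.01278 = 0.01574 mol
From the 1:2 ratio, n(MgO) = 1/2 × 0.01574 = 7.868 × 10^-3 mol
mass of MgO = 7.868 × 10^-3 × 40.30 = 0.3171 g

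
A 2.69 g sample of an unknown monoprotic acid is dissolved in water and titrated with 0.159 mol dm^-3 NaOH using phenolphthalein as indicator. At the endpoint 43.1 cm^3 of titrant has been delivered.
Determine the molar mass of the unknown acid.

393 g/mol

n(NaOH) = 0.0431 L × 0.159 mol/L = 6.85 × 10^-3 mol
n(HA) = 6.85 × 10^-3 mol (1:1 ratio)
M = m / n = 2.69 g / 6.85 × 10^-3 mol = 393 g/mol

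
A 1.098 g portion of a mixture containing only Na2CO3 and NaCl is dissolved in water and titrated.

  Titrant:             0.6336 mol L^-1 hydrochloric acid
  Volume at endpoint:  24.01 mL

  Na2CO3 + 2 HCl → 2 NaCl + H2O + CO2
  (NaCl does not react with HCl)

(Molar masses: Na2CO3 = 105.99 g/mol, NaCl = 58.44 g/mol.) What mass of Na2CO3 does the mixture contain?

n(HCl) = 0.02401 × 0.6336 = 0.01521 mol
Let x = n(Na2CO3), y = n(NaCl).
Titrant: 2x = 0.01521;  mass: 105.99x + 58.44y = 1.098
Solving, x = 7.606 × 10^-3 mol, y = 4.993 × 10^-3 mol
mass of Na2CO3 = 7.606 × 10^-3 × 105.99 = 0.8062 g

0.8062 g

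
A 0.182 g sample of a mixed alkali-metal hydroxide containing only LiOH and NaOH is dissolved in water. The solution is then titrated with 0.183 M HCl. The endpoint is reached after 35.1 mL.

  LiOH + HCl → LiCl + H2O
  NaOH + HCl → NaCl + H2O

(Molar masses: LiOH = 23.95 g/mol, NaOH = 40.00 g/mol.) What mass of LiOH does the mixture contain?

0.112 g

n(HCl) = 0.0351 × 0.183 = 6.42 × 10^-3 mol
Let x = n(LiOH), y = n(NaOH).
Titrant: 1x + 1y = 6.42 × 10^-3;  mass: 23.95x + 40.00y = 0.182
Solving, x = 4.67 × 10^-3 mol, y = 1.75 × 10^-3 mol
mass of LiOH = 4.67 × 10^-3 × 23.95 = 0.112 g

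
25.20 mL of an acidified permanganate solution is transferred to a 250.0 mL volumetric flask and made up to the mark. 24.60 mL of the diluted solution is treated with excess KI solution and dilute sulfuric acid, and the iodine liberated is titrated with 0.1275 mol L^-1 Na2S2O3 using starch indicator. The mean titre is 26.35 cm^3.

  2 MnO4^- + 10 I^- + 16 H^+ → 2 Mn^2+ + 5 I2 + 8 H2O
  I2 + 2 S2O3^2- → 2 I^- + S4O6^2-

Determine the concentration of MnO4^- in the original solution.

n(S2O3^2-) = 0.02635 × 0.1275 = 3.360 × 10^-3 mol
n(I2) = n(S2O3^2-)/2 = 1.680 × 10^-3 mol
From the 2:5 ratio, n(MnO4^-) in the aliquot = 2/5 × 1.680 × 10^-3 = 6.719 × 10^-4 mol
[MnO4^-]_dilute = 6.719 × 10^-4 / 0.02460 = 0.02731 mol/L
[MnO4^-]_original = 0.02731 × 250.0/25.20 = 0.2710 mol/L

0.2710 mol/L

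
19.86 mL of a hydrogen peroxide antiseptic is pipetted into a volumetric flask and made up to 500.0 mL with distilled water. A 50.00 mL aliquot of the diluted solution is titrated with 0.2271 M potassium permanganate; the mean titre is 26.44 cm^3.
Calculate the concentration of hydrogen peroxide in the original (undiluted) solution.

2 MnO4^- + 5 H2O2 + 6 H^+ → 2 Mn^2+ + 5 O2 + 8 H2O
n(KMnO4) = 0.02644 × 0.2271 = 6.005 × 10^-3 mol
From the 5:2 ratio, n(H2O2) in the aliquot = 5/2 × 6.005 × 10^-3 = 0.01501 mol
[H2O2]_dilute = 0.01501 / 0.05000 = 0.3002 mol/L
Dilution factor = 500.0 / 19.86 = 25.18
[H2O2]_stock = 0.3002 × 25.18 = 7.559 mol/L

7.559 M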